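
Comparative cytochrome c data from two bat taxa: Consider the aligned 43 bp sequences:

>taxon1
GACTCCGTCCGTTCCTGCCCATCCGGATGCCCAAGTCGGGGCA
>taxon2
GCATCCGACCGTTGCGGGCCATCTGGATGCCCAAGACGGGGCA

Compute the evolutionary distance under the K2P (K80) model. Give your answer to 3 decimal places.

Of 43 sites, 1 differences are transitions and 7 are transversions, so P = 1/43 ≈ 0.023256 and Q = 7/43 ≈ 0.162791.
Under the Kimura two-parameter model, d = −½ ln(1 − 2P − Q) − ¼ ln(1 − 2Q).
1 − 2P − Q = 0.790697, giving −½ ln(0.790697) = 0.117420.
1 − 2Q = 0.674418, giving −¼ ln(0.674418) = 0.098476.
d = 0.117420 + 0.098476 = 0.215896.

0.216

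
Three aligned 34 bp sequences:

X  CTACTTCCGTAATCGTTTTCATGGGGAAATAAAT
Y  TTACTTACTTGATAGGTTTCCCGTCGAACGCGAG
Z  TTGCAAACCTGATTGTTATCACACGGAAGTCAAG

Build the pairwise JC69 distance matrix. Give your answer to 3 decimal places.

X–Y: 15/34 sites differ → p ≈ 0.441176, d = −0.75 ln(1 − 0.588235) = 0.665477 ≈ 0.665.
X–Z: 15/34 sites differ → p ≈ 0.441176, d = −0.75 ln(1 − 0.588235) = 0.665477 ≈ 0.665.
Y–Z: 14/34 sites differ → p ≈ 0.411765, d = −0.75 ln(1 − 0.54902) = 0.597249 ≈ 0.597.

d(X,Y) = 0.665, d(X,Z) = 0.665, d(Y,Z) = 0.597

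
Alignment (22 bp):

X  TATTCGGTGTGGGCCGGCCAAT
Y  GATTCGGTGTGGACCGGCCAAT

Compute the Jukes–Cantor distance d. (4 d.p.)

The sequences differ at 2 of 22 sites (1, 13), so p = 2/22 ≈ 0.090909.
d = −(3/4) ln(1 − 4p/3) = −0.75 ln(1 − 0.121212) = −0.75 ln(0.878788)
  = −0.75 × (-0.129212) = 0.096909 substitutions/site.

0.0969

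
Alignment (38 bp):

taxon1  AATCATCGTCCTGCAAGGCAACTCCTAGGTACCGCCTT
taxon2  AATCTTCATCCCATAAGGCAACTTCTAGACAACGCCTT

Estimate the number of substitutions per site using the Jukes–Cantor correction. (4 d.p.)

0.2846

The sequences differ at 9 of 38 sites (5, 8, 12, 13, 14, 24, 29, 30, 32), so p = 9/38 ≈ 0.236842.
d = −(3/4) ln(1 − 4p/3) = −0.75 ln(1 − 0.315789) = −0.75 ln(0.684211)
  = −0.75 × (-0.379489) = 0.284617 substitutions/site.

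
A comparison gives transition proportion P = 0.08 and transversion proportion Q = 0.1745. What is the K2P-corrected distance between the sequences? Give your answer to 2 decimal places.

Under the Kimura two-parameter model, d = −½ ln(1 − 2P − Q) − ¼ ln(1 − 2Q).
1 − 2P − Q = 0.6655, giving −½ ln(0.6655) = 0.203608.
1 − 2Q = 0.651, giving −¼ ln(0.651) = 0.107311.
d = 0.203608 + 0.107311 = 0.310919.

0.31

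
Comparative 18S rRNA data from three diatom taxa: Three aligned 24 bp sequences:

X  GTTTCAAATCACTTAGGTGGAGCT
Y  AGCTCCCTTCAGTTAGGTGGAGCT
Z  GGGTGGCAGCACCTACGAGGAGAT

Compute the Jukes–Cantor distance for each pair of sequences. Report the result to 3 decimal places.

X–Y: 7/24 sites differ → p ≈ 0.291667, d = −0.75 ln(1 − 0.388889) = 0.369358 ≈ 0.369.
X–Z: 10/24 sites differ → p ≈ 0.416667, d = −0.75 ln(1 − 0.555556) = 0.608198 ≈ 0.608.
Y–Z: 11/24 sites differ → p ≈ 0.458333, d = −0.75 ln(1 − 0.611111) = 0.708346 ≈ 0.708.

d(X,Y) = 0.369, d(X,Z) = 0.608, d(Y,Z) = 0.708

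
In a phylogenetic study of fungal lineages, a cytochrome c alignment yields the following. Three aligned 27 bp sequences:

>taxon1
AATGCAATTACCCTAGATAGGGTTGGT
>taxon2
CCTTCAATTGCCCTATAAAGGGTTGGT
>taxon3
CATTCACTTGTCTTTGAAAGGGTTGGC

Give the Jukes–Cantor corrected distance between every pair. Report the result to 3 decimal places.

d(taxon1,taxon2) = 0.264, d(taxon1,taxon3) = 0.441, d(taxon2,taxon3) = 0.318

taxon1–taxon2: 6/27 sites differ → p ≈ 0.222222, d = −0.75 ln(1 − 0.296296) = 0.263548 ≈ 0.264.
taxon1–taxon3: 9/27 sites differ → p ≈ 0.333333, d = −0.75 ln(1 − 0.444444) = 0.440839 ≈ 0.441.
taxon2–taxon3: 7/27 sites differ → p ≈ 0.259259, d = −0.75 ln(1 − 0.345679) = 0.318118 ≈ 0.318.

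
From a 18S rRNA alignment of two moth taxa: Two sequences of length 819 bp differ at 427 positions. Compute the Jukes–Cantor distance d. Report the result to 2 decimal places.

0.89

p = 427/819 ≈ 0.521368.
d = −(3/4) ln(1 − 4p/3) = −0.75 ln(1 − 0.695157) = −0.75 ln(0.304843)
  = −0.75 × (-1.187958) = 0.890969 substitutions/site.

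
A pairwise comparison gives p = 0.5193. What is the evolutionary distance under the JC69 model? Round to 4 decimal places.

0.8842

d = −(3/4) ln(1 − 4p/3) = −0.75 ln(1 − 0.6924) = −0.75 ln(0.3076)
  = −0.75 × (-1.178955) = 0.884216 substitutions/site.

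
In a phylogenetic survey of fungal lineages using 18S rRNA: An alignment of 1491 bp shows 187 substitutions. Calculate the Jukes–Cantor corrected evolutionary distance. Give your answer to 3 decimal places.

0.137

p = 187/1491 ≈ 0.125419.
d = −(3/4) ln(1 − 4p/3) = −0.75 ln(1 − 0.167225) = −0.75 ln(0.832775)
  = −0.75 × (-0.182992) = 0.137244 substitutions/site.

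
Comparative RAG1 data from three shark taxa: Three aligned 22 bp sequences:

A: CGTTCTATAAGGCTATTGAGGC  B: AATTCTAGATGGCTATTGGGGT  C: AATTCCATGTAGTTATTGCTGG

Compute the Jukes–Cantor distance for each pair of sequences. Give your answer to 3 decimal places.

d(A,B) = 0.339, d(A,C) = 0.699, d(B,C) = 0.497

A–B: 6/22 sites differ → p ≈ 0.272727, d = −0.75 ln(1 − 0.363636) = 0.338988 ≈ 0.339.
A–C: 10/22 sites differ → p ≈ 0.454545, d = −0.75 ln(1 − 0.60606) = 0.698667 ≈ 0.699.
B–C: 8/22 sites differ → p ≈ 0.363636, d = −0.75 ln(1 − 0.484848) = 0.497470 ≈ 0.497.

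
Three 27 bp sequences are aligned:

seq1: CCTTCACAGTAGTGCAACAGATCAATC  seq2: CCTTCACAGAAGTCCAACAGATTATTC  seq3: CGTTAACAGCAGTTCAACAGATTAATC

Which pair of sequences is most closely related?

seq1–seq2: 4/27 differ, p = 0.148, d = 0.165.
seq1–seq3: 5/27 differ, p = 0.185, d = 0.213.
seq2–seq3: 5/27 differ, p = 0.185, d = 0.213.
The smallest distance is between seq1 and seq2.

seq1 and seq2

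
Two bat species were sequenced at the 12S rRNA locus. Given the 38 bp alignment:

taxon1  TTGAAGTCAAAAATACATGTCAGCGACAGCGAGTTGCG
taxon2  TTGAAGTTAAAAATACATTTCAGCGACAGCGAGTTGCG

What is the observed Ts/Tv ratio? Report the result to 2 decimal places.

1.00

Transitions are A↔G and C↔T; transversions are all other mismatches.
Transitions: 1. Transversions: 1.
R = 1/1 = 1.00.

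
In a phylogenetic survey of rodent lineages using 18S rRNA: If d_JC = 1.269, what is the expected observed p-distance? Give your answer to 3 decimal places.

0.612

p = (3/4)(1 − e^(−4d/3)) = 0.75 × (1 − e^(-1.692)) = 0.75 × (1 − 0.184151) = 0.611887.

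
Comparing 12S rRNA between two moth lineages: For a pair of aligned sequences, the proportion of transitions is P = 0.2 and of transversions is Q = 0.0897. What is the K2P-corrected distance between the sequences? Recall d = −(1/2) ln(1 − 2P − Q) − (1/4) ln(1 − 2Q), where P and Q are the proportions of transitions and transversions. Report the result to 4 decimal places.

0.3858

Under the Kimura two-parameter model, d = −½ ln(1 − 2P − Q) − ¼ ln(1 − 2Q).
1 − 2P − Q = 0.5103, giving −½ ln(0.5103) = 0.336378.
1 − 2Q = 0.8206, giving −¼ ln(0.8206) = 0.049430.
d = 0.336378 + 0.049430 = 0.385808.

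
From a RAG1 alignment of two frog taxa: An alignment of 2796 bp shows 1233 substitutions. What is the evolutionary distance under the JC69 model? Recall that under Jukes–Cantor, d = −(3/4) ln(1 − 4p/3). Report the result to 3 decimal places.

0.665

p = 1233/2796 ≈ 0.440987.
d = −(3/4) ln(1 − 4p/3) = −0.75 ln(1 − 0.587983) = −0.75 ln(0.412017)
  = −0.75 × (-0.886691) = 0.665018 substitutions/site.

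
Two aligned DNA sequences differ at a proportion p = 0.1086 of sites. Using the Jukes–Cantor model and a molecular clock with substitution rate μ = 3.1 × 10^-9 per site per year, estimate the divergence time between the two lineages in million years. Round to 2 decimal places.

18.92

d = −(3/4) ln(1 − 4p/3) = −0.75 ln(1 − 0.1448) = −0.75 ln(0.8552)
  = −0.75 × (-0.156420) = 0.117315 substitutions/site.
Under a molecular clock d = 2μt, so t = d/(2μ) = 0.117315 / (2 × 3.1 × 10^-9) = 18.92 million years.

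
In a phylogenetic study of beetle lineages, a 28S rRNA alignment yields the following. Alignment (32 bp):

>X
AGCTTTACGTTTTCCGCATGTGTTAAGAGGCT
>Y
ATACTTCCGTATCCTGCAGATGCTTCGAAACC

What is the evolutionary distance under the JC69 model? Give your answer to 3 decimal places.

The sequences differ at 15 of 32 sites, so p = 15/32 = 0.46875.
d = −(3/4) ln(1 − 4p/3) = −0.75 ln(1 − 0.625) = −0.75 ln(0.375)
  = −0.75 × (-0.980829) = 0.735622 substitutions/site.

0.736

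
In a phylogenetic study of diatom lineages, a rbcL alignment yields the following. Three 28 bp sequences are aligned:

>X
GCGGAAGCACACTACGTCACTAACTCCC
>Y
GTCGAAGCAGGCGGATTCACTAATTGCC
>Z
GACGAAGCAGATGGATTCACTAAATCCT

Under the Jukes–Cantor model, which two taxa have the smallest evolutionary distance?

Y and Z

X–Y: 10/28 differ, p = 0.357, d = 0.485.
X–Z: 10/28 differ, p = 0.357, d = 0.485.
Y–Z: 6/28 differ, p = 0.214, d = 0.252.
The smallest distance is between Y and Z.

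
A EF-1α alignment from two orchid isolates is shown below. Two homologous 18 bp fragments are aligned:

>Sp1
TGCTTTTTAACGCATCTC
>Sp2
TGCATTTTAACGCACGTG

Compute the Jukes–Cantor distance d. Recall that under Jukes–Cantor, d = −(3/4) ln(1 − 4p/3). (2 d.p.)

0.26

The sequences differ at 4 of 18 sites (4, 15, 16, 18), so p = 4/18 ≈ 0.222222.
d = −(3/4) ln(1 − 4p/3) = −0.75 ln(1 − 0.296296) = −0.75 ln(0.703704)
  = −0.75 × (-0.351397) = 0.263548 substitutions/site.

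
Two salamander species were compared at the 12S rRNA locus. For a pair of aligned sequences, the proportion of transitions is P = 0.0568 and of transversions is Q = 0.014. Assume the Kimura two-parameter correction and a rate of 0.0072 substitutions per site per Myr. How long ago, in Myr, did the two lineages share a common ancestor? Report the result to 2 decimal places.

Under the Kimura two-parameter model, d = −½ ln(1 − 2P − Q) − ¼ ln(1 − 2Q).
1 − 2P − Q = 0.8724, giving −½ ln(0.8724) = 0.068254.
1 − 2Q = 0.972, giving −¼ ln(0.972) = 0.007100.
d = 0.068254 + 0.007100 = 0.075354.
Under a molecular clock d = 2μt, so t = d/(2μ) = 0.075354 / (2 × 0.0072) = 5.23 Myr.

5.23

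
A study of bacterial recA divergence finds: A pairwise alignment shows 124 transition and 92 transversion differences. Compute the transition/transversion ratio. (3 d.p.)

R = 124/92 = 1.347826… ≈ 1.348 (to 3 d.p.).

1.348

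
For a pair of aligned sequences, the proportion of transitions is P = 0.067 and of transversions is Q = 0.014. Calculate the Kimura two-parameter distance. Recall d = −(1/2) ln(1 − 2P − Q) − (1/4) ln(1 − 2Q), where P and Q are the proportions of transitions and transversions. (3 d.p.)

Under the Kimura two-parameter model, d = −½ ln(1 − 2P − Q) − ¼ ln(1 − 2Q).
1 − 2P − Q = 0.852, giving −½ ln(0.852) = 0.080084.
1 − 2Q = 0.972, giving −¼ ln(0.972) = 0.007100.
d = 0.080084 + 0.007100 = 0.087184.

0.087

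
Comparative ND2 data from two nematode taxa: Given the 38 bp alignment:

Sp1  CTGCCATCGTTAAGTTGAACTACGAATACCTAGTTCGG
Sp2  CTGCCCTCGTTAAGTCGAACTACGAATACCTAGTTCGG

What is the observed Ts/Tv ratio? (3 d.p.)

Transitions are A↔G and C↔T; transversions are all other mismatches.
Transitions: 1. Transversions: 1.
R = 1/1 = 1.000.

1.000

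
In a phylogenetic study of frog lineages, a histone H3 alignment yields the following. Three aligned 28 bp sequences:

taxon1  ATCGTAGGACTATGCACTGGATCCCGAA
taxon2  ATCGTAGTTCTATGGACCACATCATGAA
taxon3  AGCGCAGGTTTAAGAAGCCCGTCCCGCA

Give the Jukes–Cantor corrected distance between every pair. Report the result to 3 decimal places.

taxon1–taxon2: 8/28 sites differ → p ≈ 0.285714, d = −0.75 ln(1 − 0.380952) = 0.359679 ≈ 0.360.
taxon1–taxon3: 12/28 sites differ → p ≈ 0.428571, d = −0.75 ln(1 − 0.571428) = 0.635472 ≈ 0.635.
taxon2–taxon3: 12/28 sites differ → p ≈ 0.428571, d = −0.75 ln(1 − 0.571428) = 0.635472 ≈ 0.635.

d(taxon1,taxon2) = 0.360, d(taxon1,taxon3) = 0.635, d(taxon2,taxon3) = 0.635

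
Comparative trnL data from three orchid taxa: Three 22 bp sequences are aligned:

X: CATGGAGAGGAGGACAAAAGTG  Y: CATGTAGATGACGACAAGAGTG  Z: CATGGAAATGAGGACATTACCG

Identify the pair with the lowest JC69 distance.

X and Y

X–Y: 4/22 differ, p = 0.182, d = 0.208.
X–Z: 6/22 differ, p = 0.273, d = 0.339.
Y–Z: 7/22 differ, p = 0.318, d = 0.414.
The smallest distance is between X and Y.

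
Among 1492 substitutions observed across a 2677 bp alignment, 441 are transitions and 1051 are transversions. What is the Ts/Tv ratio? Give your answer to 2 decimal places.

R = 441/1051 = 0.419600… ≈ 0.42 (to 2 d.p.).

0.42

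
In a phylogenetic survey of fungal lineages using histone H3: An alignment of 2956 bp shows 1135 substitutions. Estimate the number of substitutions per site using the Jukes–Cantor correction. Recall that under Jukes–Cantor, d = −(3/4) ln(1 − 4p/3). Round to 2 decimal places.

0.54

p = 1135/2956 ≈ 0.383965.
d = −(3/4) ln(1 − 4p/3) = −0.75 ln(1 − 0.511953) = −0.75 ln(0.488047)
  = −0.75 × (-0.717344) = 0.538008 substitutions/site.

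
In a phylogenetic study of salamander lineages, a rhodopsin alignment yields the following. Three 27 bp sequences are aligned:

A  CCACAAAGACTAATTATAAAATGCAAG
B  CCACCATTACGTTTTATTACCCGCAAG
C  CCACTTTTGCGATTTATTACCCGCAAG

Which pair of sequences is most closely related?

A–B: 10/27 differ, p = 0.370, d = 0.511.
A–C: 11/27 differ, p = 0.407, d = 0.588.
B–C: 4/27 differ, p = 0.148, d = 0.165.
The smallest distance is between B and C.

B and C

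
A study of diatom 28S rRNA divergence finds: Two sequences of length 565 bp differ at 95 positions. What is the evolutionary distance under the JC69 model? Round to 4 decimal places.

p = 95/565 ≈ 0.168142.
d = −(3/4) ln(1 − 4p/3) = −0.75 ln(1 − 0.224189) = −0.75 ln(0.775811)
  = −0.75 × (-0.253846) = 0.190385 substitutions/site.

0.1904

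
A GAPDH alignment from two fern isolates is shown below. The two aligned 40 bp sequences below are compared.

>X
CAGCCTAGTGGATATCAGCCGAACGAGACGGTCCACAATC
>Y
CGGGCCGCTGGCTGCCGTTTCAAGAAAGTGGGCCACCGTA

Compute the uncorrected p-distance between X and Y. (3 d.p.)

0.550

The sequences differ at 22 of 40 positions.
p = 22/40 = 0.550.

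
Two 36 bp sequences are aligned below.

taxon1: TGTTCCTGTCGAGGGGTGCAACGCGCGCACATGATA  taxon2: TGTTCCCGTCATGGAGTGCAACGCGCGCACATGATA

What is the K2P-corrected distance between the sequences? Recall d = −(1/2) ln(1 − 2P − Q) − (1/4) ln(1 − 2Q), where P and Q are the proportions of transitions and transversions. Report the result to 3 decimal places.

0.122

Of 36 sites, 3 differences are transitions and 1 are transversions, so P = 3/36 ≈ 0.083333 and Q = 1/36 ≈ 0.027778.
Under the Kimura two-parameter model, d = −½ ln(1 − 2P − Q) − ¼ ln(1 − 2Q).
1 − 2P − Q = 0.805556, giving −½ ln(0.805556) = 0.108111.
1 − 2Q = 0.944444, giving −¼ ln(0.944444) = 0.014290.
d = 0.108111 + 0.014290 = 0.122401.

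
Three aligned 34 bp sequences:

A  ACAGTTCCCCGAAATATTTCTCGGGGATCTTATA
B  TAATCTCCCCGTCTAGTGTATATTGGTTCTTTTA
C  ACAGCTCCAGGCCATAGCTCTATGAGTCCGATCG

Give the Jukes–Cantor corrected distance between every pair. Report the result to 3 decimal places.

A–B: 16/34 sites differ → p ≈ 0.470588, d = −0.75 ln(1 − 0.627451) = 0.740540 ≈ 0.741.
A–C: 17/34 sites differ → p = 0.5, d = −0.75 ln(1 − 0.666667) = 0.823960 ≈ 0.824.
B–C: 19/34 sites differ → p ≈ 0.558824, d = −0.75 ln(1 − 0.745099) = 1.025160 ≈ 1.025.

d(A,B) = 0.741, d(A,C) = 0.824, d(B,C) = 1.025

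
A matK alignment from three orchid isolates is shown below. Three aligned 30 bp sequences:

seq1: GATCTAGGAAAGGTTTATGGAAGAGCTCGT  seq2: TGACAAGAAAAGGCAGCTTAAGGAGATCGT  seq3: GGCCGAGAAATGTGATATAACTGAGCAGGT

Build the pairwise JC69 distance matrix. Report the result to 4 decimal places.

seq1–seq2: 13/30 sites differ → p ≈ 0.433333, d = −0.75 ln(1 − 0.577777) = 0.646666 ≈ 0.6467.
seq1–seq3: 14/30 sites differ → p ≈ 0.466667, d = −0.75 ln(1 − 0.622223) = 0.730088 ≈ 0.7301.
seq2–seq3: 14/30 sites differ → p ≈ 0.466667, d = −0.75 ln(1 − 0.622223) = 0.730088 ≈ 0.7301.

d(seq1,seq2) = 0.6467, d(seq1,seq3) = 0.7301, d(seq2,seq3) = 0.7301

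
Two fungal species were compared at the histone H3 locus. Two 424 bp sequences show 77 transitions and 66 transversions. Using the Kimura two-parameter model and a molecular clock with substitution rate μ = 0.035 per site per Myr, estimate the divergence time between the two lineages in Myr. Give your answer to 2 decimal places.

P = 77/424 ≈ 0.181604 and Q = 66/424 ≈ 0.15566.
Under the Kimura two-parameter model, d = −½ ln(1 − 2P − Q) − ¼ ln(1 − 2Q).
1 − 2P − Q = 0.481132, giving −½ ln(0.481132) = 0.365807.
1 − 2Q = 0.68868, giving −¼ ln(0.68868) = 0.093245.
d = 0.365807 + 0.093245 = 0.459052.
Under a molecular clock d = 2μt, so t = d/(2μ) = 0.459052 / (2 × 0.035) = 6.56 Myr.

6.56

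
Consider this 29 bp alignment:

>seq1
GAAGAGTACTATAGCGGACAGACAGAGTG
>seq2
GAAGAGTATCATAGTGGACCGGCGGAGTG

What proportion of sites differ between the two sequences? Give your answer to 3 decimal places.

The sequences differ at 6 of 29 positions (sites 9, 10, 15, 20, 22, 24).
p = 6/29 = 0.206896… ≈ 0.207 (to 3 d.p.).

0.207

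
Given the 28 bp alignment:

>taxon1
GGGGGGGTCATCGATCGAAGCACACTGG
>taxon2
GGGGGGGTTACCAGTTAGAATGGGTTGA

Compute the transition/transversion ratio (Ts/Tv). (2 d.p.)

13.00

Transitions are A↔G and C↔T; transversions are all other mismatches.
Transitions: 13. Transversions: 1.
R = 13/1 = 13.00.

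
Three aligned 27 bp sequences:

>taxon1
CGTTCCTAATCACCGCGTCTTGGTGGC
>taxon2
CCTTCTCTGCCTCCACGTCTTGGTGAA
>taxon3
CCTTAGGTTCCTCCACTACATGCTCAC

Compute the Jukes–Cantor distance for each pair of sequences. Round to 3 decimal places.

taxon1–taxon2: 10/27 sites differ → p ≈ 0.37037, d = −0.75 ln(1 − 0.493827) = 0.510658 ≈ 0.511.
taxon1–taxon3: 15/27 sites differ → p ≈ 0.555556, d = −0.75 ln(1 − 0.740741) = 1.012446 ≈ 1.012.
taxon2–taxon3: 10/27 sites differ → p ≈ 0.37037, d = −0.75 ln(1 − 0.493827) = 0.510658 ≈ 0.511.

d(taxon1,taxon2) = 0.511, d(taxon1,taxon3) = 1.012, d(taxon2,taxon3) = 0.511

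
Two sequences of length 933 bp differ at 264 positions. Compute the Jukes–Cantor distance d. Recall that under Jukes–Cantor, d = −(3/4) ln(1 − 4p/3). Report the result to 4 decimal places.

0.3552

p = 264/933 ≈ 0.282958.
d = −(3/4) ln(1 − 4p/3) = −0.75 ln(1 − 0.377277) = −0.75 ln(0.622723)
  = −0.75 × (-0.473653) = 0.355240 substitutions/site.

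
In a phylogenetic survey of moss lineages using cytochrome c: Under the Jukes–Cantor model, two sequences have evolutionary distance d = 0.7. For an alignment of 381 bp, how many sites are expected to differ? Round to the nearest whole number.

Invert JC69: p = (3/4)(1 − e^(−4d/3)) = 0.75 × (1 − e^(-0.933333)) = 0.75 × (1 − 0.393241) = 0.455069.
Expected differing sites = pL ≈ 0.455069 × 381 = 173.381289 ≈ 173.

173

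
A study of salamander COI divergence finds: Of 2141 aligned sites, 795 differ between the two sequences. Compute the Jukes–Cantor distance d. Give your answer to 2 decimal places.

0.51

p = 795/2141 ≈ 0.371322.
d = −(3/4) ln(1 − 4p/3) = −0.75 ln(1 − 0.495096) = −0.75 ln(0.504904)
  = −0.75 × (-0.683387) = 0.512540 substitutions/site.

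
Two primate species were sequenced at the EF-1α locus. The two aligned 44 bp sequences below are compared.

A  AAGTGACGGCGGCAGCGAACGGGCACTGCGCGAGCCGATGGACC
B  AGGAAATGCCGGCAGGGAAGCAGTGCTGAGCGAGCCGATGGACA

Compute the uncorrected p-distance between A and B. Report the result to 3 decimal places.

0.295

The sequences differ at 13 of 44 positions.
p = 13/44 = 0.295454… ≈ 0.295 (to 3 d.p.).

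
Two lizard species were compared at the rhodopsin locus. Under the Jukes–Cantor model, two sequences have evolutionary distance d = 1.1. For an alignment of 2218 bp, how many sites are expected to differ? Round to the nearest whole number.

1280

Invert JC69: p = (3/4)(1 − e^(−4d/3)) = 0.75 × (1 − e^(-1.466667)) = 0.75 × (1 − 0.230693) = 0.576980.
Expected differing sites = pL ≈ 0.576980 × 2218 = 1279.74164 ≈ 1280.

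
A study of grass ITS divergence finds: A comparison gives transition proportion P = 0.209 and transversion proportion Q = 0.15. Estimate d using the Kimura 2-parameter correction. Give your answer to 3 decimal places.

0.509

Under the Kimura two-parameter model, d = −½ ln(1 − 2P − Q) − ¼ ln(1 − 2Q).
1 − 2P − Q = 0.432, giving −½ ln(0.432) = 0.419665.
1 − 2Q = 0.7, giving −¼ ln(0.7) = 0.089169.
d = 0.419665 + 0.089169 = 0.508834.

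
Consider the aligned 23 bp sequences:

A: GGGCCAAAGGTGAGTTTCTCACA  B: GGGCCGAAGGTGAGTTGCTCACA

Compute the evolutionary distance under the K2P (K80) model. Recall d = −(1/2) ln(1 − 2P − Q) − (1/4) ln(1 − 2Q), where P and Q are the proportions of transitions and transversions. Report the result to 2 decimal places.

0.09

Of 23 sites, 1 differences are transitions and 1 are transversions, so P = 1/23 ≈ 0.043478 and Q = 1/23 ≈ 0.043478.
Under the Kimura two-parameter model, d = −½ ln(1 − 2P − Q) − ¼ ln(1 − 2Q).
1 − 2P − Q = 0.869566, giving −½ ln(0.869566) = 0.069881.
1 − 2Q = 0.913044, giving −¼ ln(0.913044) = 0.022743.
d = 0.069881 + 0.022743 = 0.092624.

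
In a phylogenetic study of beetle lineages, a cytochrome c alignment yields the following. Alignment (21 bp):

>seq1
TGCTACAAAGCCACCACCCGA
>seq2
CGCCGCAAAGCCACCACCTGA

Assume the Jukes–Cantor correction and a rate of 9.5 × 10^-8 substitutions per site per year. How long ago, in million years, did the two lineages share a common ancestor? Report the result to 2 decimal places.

The sequences differ at 4 of 21 sites (1, 4, 5, 19), so p = 4/21 ≈ 0.190476.
d = −(3/4) ln(1 − 4p/3) = −0.75 ln(1 − 0.253968) = −0.75 ln(0.746032)
  = −0.75 × (-0.292987) = 0.219740 substitutions/site.
Under a molecular clock d = 2μt, so t = d/(2μ) = 0.219740 / (2 × 9.5 × 10^-8) = 1.16 million years.

1.16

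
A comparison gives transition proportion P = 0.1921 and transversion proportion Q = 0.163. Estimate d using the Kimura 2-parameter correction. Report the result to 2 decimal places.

0.49

Under the Kimura two-parameter model, d = −½ ln(1 − 2P − Q) − ¼ ln(1 − 2Q).
1 − 2P − Q = 0.4528, giving −½ ln(0.4528) = 0.396152.
1 − 2Q = 0.674, giving −¼ ln(0.674) = 0.098631.
d = 0.396152 + 0.098631 = 0.494783.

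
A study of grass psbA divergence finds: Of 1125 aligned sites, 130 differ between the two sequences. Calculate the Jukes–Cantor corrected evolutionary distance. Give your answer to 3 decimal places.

p = 130/1125 ≈ 0.115556.
d = −(3/4) ln(1 − 4p/3) = −0.75 ln(1 − 0.154075) = −0.75 ln(0.845925)
  = −0.75 × (-0.167325) = 0.125494 substitutions/site.

0.125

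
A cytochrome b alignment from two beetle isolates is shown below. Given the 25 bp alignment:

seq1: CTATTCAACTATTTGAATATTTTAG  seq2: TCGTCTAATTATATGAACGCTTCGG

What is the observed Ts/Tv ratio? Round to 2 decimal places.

Transitions are A↔G and C↔T; transversions are all other mismatches.
Transitions: 11. Transversions: 1.
R = 11/1 = 11.00.

11.00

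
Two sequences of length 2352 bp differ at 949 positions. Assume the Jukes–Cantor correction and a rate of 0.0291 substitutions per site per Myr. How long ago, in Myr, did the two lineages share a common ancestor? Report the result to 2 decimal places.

p = 949/2352 ≈ 0.403486.
d = −(3/4) ln(1 − 4p/3) = −0.75 ln(1 − 0.537981) = −0.75 ln(0.462019)
  = −0.75 × (-0.772149) = 0.579112 substitutions/site.
Under a molecular clock d = 2μt, so t = d/(2μ) = 0.579112 / (2 × 0.0291) = 9.95 Myr.

9.95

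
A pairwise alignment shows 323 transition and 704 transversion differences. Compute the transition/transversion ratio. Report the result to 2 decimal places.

0.46

R = 323/704 = 0.458806… ≈ 0.46 (to 2 d.p.).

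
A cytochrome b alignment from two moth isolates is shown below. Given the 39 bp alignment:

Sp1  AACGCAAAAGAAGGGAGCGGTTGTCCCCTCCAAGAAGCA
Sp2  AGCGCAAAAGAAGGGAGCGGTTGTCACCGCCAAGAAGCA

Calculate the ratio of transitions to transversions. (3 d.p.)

0.500

Transitions are A↔G and C↔T; transversions are all other mismatches.
Transitions: 1. Transversions: 2.
R = 1/2 = 0.500.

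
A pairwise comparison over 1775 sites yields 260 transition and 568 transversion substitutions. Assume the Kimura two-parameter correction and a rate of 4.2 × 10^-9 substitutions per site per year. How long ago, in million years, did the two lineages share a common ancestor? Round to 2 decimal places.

P = 260/1775 ≈ 0.146479 and Q = 568/1775 = 0.32.
Under the Kimura two-parameter model, d = −½ ln(1 − 2P − Q) − ¼ ln(1 − 2Q).
1 − 2P − Q = 0.387042, giving −½ ln(0.387042) = 0.474611.
1 − 2Q = 0.36, giving −¼ ln(0.36) = 0.255413.
d = 0.474611 + 0.255413 = 0.730024.
Under a molecular clock d = 2μt, so t = d/(2μ) = 0.730024 / (2 × 4.2 × 10^-9) = 86.91 million years.

86.91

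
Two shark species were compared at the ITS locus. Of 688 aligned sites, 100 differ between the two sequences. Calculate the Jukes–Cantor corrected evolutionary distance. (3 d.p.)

0.162

p = 100/688 ≈ 0.145349.
d = −(3/4) ln(1 − 4p/3) = −0.75 ln(1 − 0.193799) = −0.75 ln(0.806201)
  = −0.75 × (-0.215422) = 0.161567 substitutions/site.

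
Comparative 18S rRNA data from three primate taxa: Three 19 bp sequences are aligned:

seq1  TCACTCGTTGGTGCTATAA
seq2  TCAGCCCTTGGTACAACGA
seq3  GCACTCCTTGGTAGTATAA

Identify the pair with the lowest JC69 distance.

seq1 and seq3

seq1–seq2: 7/19 differ, p = 0.368, d = 0.507.
seq1–seq3: 4/19 differ, p = 0.211, d = 0.247.
seq2–seq3: 7/19 differ, p = 0.368, d = 0.507.
The smallest distance is between seq1 and seq3.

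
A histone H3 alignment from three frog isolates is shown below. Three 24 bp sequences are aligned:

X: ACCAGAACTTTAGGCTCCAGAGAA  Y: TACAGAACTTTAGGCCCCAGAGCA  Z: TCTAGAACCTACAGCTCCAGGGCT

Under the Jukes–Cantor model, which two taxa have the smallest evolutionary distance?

X–Y: 4/24 differ, p = 0.167, d = 0.188.
X–Z: 9/24 differ, p = 0.375, d = 0.520.
Y–Z: 9/24 differ, p = 0.375, d = 0.520.
The smallest distance is between X and Y.

X and Y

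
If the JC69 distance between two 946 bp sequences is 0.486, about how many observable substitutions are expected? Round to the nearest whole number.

338

Invert JC69: p = (3/4)(1 − e^(−4d/3)) = 0.75 × (1 − e^(-0.648)) = 0.75 × (1 − 0.523091) = 0.357682.
Expected differing sites = pL ≈ 0.357682 × 946 = 338.367172 ≈ 338.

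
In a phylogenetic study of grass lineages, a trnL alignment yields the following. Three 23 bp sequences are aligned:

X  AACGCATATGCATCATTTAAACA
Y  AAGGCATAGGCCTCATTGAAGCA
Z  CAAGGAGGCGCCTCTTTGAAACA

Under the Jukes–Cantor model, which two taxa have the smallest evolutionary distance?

X and Y

X–Y: 5/23 differ, p = 0.217, d = 0.257.
X–Z: 9/23 differ, p = 0.391, d = 0.553.
Y–Z: 8/23 differ, p = 0.348, d = 0.467.
The smallest distance is between X and Y.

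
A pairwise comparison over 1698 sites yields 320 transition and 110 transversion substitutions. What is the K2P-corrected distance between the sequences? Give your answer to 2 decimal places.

0.33

P = 320/1698 ≈ 0.188457 and Q = 110/1698 ≈ 0.064782.
Under the Kimura two-parameter model, d = −½ ln(1 − 2P − Q) − ¼ ln(1 − 2Q).
1 − 2P − Q = 0.558304, giving −½ ln(0.558304) = 0.291426.
1 − 2Q = 0.870436, giving −¼ ln(0.870436) = 0.034690.
d = 0.291426 + 0.034690 = 0.326116.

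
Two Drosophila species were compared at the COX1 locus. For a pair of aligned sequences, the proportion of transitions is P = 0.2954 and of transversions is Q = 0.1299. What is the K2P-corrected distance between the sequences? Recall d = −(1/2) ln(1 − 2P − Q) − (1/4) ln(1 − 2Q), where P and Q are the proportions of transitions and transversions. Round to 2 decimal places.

0.71

Under the Kimura two-parameter model, d = −½ ln(1 − 2P − Q) − ¼ ln(1 − 2Q).
1 − 2P − Q = 0.2793, giving −½ ln(0.2793) = 0.637734.
1 − 2Q = 0.7402, giving −¼ ln(0.7402) = 0.075209.
d = 0.637734 + 0.075209 = 0.712943.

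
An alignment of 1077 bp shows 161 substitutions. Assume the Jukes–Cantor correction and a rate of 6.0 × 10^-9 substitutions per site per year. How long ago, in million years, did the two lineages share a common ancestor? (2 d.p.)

p = 161/1077 ≈ 0.149489.
d = −(3/4) ln(1 − 4p/3) = −0.75 ln(1 − 0.199319) = −0.75 ln(0.800681)
  = −0.75 × (-0.222293) = 0.166720 substitutions/site.
Under a molecular clock d = 2μt, so t = d/(2μ) = 0.166720 / (2 × 6.0 × 10^-9) = 13.89 million years.

13.89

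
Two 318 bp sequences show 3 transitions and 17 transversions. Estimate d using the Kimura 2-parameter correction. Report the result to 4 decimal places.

0.0658

P = 3/318 ≈ 0.009434 and Q = 17/318 ≈ 0.053459.
Under the Kimura two-parameter model, d = −½ ln(1 − 2P − Q) − ¼ ln(1 − 2Q).
1 − 2P − Q = 0.927673, giving −½ ln(0.927673) = 0.037538.
1 − 2Q = 0.893082, giving −¼ ln(0.893082) = 0.028269.
d = 0.037538 + 0.028269 = 0.065807.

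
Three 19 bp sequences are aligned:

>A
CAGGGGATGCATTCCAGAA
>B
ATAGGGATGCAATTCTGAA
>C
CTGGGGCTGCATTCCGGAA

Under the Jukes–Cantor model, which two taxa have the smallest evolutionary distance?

A and C

A–B: 6/19 differ, p = 0.316, d = 0.410.
A–C: 3/19 differ, p = 0.158, d = 0.177.
B–C: 6/19 differ, p = 0.316, d = 0.410.
The smallest distance is between A and C.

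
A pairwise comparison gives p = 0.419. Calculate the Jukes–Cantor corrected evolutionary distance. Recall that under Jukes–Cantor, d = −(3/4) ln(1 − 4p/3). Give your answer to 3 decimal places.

0.613

d = −(3/4) ln(1 − 4p/3) = −0.75 ln(1 − 0.558667) = −0.75 ln(0.441333)
  = −0.75 × (-0.817956) = 0.613467 substitutions/site.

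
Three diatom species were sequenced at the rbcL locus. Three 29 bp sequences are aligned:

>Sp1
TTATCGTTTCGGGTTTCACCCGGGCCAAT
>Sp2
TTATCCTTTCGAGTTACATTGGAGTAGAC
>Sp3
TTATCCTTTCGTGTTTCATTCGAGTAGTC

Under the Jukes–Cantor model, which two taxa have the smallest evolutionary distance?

Sp1–Sp2: 11/29 differ, p = 0.379, d = 0.529.
Sp1–Sp3: 10/29 differ, p = 0.345, d = 0.462.
Sp2–Sp3: 4/29 differ, p = 0.138, d = 0.152.
The smallest distance is between Sp2 and Sp3.

Sp2 and Sp3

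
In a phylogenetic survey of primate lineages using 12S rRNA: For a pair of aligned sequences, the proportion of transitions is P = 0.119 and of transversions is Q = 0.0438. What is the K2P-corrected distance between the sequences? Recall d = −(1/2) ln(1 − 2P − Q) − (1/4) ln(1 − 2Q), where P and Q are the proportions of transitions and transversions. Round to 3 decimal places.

0.188

Under the Kimura two-parameter model, d = −½ ln(1 − 2P − Q) − ¼ ln(1 − 2Q).
1 − 2P − Q = 0.7182, giving −½ ln(0.7182) = 0.165504.
1 − 2Q = 0.9124, giving −¼ ln(0.9124) = 0.022919.
d = 0.165504 + 0.022919 = 0.188423.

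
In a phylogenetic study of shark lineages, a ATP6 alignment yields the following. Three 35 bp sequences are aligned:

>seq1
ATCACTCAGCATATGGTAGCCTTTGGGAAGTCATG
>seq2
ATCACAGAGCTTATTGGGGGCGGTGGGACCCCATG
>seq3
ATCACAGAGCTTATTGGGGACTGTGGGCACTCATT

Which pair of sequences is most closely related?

seq2 and seq3

seq1–seq2: 12/35 differ, p = 0.343, d = 0.458.
seq1–seq3: 11/35 differ, p = 0.314, d = 0.407.
seq2–seq3: 6/35 differ, p = 0.171, d = 0.195.
The smallest distance is between seq2 and seq3.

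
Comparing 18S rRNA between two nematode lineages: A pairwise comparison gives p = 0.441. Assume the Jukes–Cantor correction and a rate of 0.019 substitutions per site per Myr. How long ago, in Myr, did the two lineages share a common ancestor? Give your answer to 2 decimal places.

17.50

d = −(3/4) ln(1 − 4p/3) = −0.75 ln(1 − 0.588) = −0.75 ln(0.412)
  = −0.75 × (-0.886732) = 0.665049 substitutions/site.
Under a molecular clock d = 2μt, so t = d/(2μ) = 0.665049 / (2 × 0.019) = 17.50 Myr.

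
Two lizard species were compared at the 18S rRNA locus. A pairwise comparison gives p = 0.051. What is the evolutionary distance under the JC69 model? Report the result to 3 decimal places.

0.053

d = −(3/4) ln(1 − 4p/3) = −0.75 ln(1 − 0.068) = −0.75 ln(0.932)
  = −0.75 × (-0.070422) = 0.052817 substitutions/site.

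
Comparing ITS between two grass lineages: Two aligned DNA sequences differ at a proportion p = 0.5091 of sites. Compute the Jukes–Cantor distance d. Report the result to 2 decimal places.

0.85

d = −(3/4) ln(1 − 4p/3) = −0.75 ln(1 − 0.6788) = −0.75 ln(0.3212)
  = −0.75 × (-1.135691) = 0.851768 substitutions/site.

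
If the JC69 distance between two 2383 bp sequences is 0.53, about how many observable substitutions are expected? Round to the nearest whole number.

906

Invert JC69: p = (3/4)(1 − e^(−4d/3)) = 0.75 × (1 − e^(-0.706667)) = 0.75 × (1 − 0.493286) = 0.380036.
Expected differing sites = pL ≈ 0.380036 × 2383 = 905.625788 ≈ 906.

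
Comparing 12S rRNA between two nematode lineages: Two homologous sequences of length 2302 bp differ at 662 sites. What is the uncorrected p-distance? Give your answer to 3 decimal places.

p = 662/2302 = 0.287576… ≈ 0.288 (to 3 d.p.).

0.288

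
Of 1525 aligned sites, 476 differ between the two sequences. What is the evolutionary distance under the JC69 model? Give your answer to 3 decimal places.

0.404

p = 476/1525 ≈ 0.312131.
d = −(3/4) ln(1 − 4p/3) = −0.75 ln(1 − 0.416175) = −0.75 ln(0.583825)
  = −0.75 × (-0.538154) = 0.403616 substitutions/site.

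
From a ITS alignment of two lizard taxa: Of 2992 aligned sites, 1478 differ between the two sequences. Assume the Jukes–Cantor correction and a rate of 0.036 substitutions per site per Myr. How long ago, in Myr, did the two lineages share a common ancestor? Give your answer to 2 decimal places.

p = 1478/2992 ≈ 0.493984.
d = −(3/4) ln(1 − 4p/3) = −0.75 ln(1 − 0.658645) = −0.75 ln(0.341355)
  = −0.75 × (-1.074832) = 0.806124 substitutions/site.
Under a molecular clock d = 2μt, so t = d/(2μ) = 0.806124 / (2 × 0.036) = 11.20 Myr.

11.20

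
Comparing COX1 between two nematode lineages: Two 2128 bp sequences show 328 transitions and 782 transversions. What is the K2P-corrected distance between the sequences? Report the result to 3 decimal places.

P = 328/2128 ≈ 0.154135 and Q = 782/2128 ≈ 0.367481.
Under the Kimura two-parameter model, d = −½ ln(1 − 2P − Q) − ¼ ln(1 − 2Q).
1 − 2P − Q = 0.324249, giving −½ ln(0.324249) = 0.563122.
1 − 2Q = 0.265038, giving −¼ ln(0.265038) = 0.331971.
d = 0.563122 + 0.331971 = 0.895093.

0.895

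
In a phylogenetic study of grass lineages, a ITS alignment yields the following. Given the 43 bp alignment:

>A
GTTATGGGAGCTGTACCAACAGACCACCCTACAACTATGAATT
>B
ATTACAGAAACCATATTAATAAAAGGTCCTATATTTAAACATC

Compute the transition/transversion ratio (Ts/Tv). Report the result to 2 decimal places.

Transitions are A↔G and C↔T; transversions are all other mismatches.
Transitions: 17. Transversions: 5.
R = 17/5 = 3.40.

3.40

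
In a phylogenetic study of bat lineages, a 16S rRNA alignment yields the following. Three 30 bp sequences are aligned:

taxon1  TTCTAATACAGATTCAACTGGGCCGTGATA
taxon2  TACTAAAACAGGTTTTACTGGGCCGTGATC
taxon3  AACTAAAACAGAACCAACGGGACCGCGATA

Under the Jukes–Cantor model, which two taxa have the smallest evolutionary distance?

taxon1 and taxon2

taxon1–taxon2: 6/30 differ, p = 0.200, d = 0.233.
taxon1–taxon3: 8/30 differ, p = 0.267, d = 0.330.
taxon2–taxon3: 10/30 differ, p = 0.333, d = 0.441.
The smallest distance is between taxon1 and taxon2.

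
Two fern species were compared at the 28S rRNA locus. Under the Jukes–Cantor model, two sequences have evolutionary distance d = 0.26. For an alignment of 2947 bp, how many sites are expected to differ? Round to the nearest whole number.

Invert JC69: p = (3/4)(1 − e^(−4d/3)) = 0.75 × (1 − e^(-0.346667)) = 0.75 × (1 − 0.707041) = 0.219719.
Expected differing sites = pL ≈ 0.219719 × 2947 = 647.511893 ≈ 648.

648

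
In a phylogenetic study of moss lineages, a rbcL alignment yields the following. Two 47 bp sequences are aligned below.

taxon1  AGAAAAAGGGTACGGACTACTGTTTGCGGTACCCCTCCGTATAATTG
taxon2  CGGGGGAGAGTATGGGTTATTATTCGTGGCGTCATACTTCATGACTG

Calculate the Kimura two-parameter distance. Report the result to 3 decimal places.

1.422

Of 47 sites, 20 differences are transitions and 4 are transversions, so P = 20/47 ≈ 0.425532 and Q = 4/47 ≈ 0.085106.
Under the Kimura two-parameter model, d = −½ ln(1 − 2P − Q) − ¼ ln(1 − 2Q).
1 − 2P − Q = 0.06383, giving −½ ln(0.06383) = 1.375766.
1 − 2Q = 0.829788, giving −¼ ln(0.829788) = 0.046646.
d = 1.375766 + 0.046646 = 1.422412.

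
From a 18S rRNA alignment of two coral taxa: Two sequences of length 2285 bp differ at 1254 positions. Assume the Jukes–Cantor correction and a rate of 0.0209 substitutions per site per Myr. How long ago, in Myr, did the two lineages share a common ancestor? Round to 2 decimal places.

23.61

p = 1254/2285 ≈ 0.548796.
d = −(3/4) ln(1 − 4p/3) = −0.75 ln(1 − 0.731728) = −0.75 ln(0.268272)
  = −0.75 × (-1.315754) = 0.986816 substitutions/site.
Under a molecular clock d = 2μt, so t = d/(2μ) = 0.986816 / (2 × 0.0209) = 23.61 Myr.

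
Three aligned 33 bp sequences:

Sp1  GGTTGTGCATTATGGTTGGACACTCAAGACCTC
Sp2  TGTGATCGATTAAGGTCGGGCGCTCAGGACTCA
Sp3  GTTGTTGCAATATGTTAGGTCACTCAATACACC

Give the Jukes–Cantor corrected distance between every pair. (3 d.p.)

Sp1–Sp2: 13/33 sites differ → p ≈ 0.393939, d = −0.75 ln(1 − 0.525252) = 0.558728 ≈ 0.559.
Sp1–Sp3: 10/33 sites differ → p ≈ 0.30303, d = −0.75 ln(1 − 0.40404) = 0.388186 ≈ 0.388.
Sp2–Sp3: 15/33 sites differ → p ≈ 0.454545, d = −0.75 ln(1 − 0.60606) = 0.698667 ≈ 0.699.

d(Sp1,Sp2) = 0.559, d(Sp1,Sp3) = 0.388, d(Sp2,Sp3) = 0.699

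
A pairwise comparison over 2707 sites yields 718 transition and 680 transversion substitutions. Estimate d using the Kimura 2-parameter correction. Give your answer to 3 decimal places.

P = 718/2707 ≈ 0.265238 and Q = 680/2707 ≈ 0.251201.
Under the Kimura two-parameter model, d = −½ ln(1 − 2P − Q) − ¼ ln(1 − 2Q).
1 − 2P − Q = 0.218323, giving −½ ln(0.218323) = 0.760890.
1 − 2Q = 0.497598, giving −¼ ln(0.497598) = 0.174491.
d = 0.760890 + 0.174491 = 0.935381.

0.935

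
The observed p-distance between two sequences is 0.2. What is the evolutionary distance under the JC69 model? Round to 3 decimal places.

d = −(3/4) ln(1 − 4p/3) = −0.75 ln(1 − 0.266667) = −0.75 ln(0.733333)
  = −0.75 × (-0.310155) = 0.232616 substitutions/site.

0.233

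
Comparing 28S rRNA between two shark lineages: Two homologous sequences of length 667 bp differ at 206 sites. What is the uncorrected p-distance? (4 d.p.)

0.3088

p = 206/667 = 0.308845… ≈ 0.3088 (to 4 d.p.).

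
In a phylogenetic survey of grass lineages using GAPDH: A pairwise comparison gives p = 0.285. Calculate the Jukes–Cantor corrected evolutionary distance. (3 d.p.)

0.359

d = −(3/4) ln(1 − 4p/3) = −0.75 ln(1 − 0.38) = −0.75 ln(0.62)
  = −0.75 × (-0.478036) = 0.358527 substitutions/site.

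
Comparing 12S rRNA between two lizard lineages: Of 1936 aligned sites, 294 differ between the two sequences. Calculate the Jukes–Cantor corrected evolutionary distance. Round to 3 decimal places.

p = 294/1936 ≈ 0.15186.
d = −(3/4) ln(1 − 4p/3) = −0.75 ln(1 − 0.20248) = −0.75 ln(0.79752)
  = −0.75 × (-0.226248) = 0.169686 substitutions/site.

0.170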